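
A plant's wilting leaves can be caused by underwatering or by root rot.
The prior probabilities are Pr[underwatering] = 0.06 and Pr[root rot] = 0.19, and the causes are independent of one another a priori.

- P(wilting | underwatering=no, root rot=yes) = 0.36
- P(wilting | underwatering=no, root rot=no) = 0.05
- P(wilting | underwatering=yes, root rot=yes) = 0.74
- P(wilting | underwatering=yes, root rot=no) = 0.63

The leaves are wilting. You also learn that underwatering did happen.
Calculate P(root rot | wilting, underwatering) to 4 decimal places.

P(wilting | underwatering) = 0.63×0.81 + 0.74×0.19 = 0.510300 + 0.140600 = 0.650900
Restricting to configurations with root rot present: 0.74×0.19 = 0.140600.
Hence the posterior is 0.140600/0.650900 ≈ 0.2160.

P(root rot | wilting, underwatering) ≈ 0.2160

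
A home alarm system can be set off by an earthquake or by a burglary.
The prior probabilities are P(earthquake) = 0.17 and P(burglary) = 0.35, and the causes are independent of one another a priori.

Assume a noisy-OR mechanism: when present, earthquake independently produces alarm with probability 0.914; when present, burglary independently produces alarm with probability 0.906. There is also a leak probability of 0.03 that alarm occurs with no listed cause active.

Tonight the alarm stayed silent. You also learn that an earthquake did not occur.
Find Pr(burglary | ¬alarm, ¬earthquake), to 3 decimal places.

Under noisy-OR, P(alarm | causes) = 1 − (1−0.03)·∏(1−qᵢ) over the active causes.
Sum P(¬alarm|·) weighted by the priors over both values of burglary:
  P(¬alarm | ¬earthquake) = 0.97·0.65 + 0.09118·0.35
        = 0.630500 + 0.031913 = 0.662413
The terms with burglary present sum to 0.031913, so
  P(burglary | ¬alarm, ¬earthquake) = 0.031913 / 0.662413 ≈ 0.048

Pr(burglary | ¬alarm, ¬earthquake) ≈ 0.048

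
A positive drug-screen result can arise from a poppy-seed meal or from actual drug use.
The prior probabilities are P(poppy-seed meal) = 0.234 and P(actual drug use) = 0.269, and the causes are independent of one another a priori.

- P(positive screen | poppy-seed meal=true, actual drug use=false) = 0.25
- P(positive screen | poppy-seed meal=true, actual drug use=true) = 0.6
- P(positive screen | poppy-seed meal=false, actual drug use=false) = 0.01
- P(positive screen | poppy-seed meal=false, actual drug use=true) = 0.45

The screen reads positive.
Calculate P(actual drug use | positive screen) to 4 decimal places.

For the numerator, keep only actual drug use=true terms: 0.092724 + 0.037768 = 0.130492
The normalizing constant is 0.01·0.766·0.731 + 0.45·0.766·0.269 + 0.25·0.234·0.731 + 0.6·0.234·0.269 = 0.178855
Posterior = 0.130492 / 0.178855 ≈ 0.7296

P(actual drug use | positive screen) ≈ 0.7296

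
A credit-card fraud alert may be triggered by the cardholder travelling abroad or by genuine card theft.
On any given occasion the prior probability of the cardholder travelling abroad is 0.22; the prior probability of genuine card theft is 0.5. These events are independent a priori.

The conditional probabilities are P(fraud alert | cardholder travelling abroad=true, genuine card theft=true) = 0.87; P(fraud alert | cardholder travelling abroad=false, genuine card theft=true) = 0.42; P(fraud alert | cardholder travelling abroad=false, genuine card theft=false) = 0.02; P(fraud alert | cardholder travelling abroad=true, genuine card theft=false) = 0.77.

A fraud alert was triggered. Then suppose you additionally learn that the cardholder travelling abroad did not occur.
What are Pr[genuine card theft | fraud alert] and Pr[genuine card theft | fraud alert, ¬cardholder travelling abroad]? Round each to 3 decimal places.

Pr[genuine card theft | fraud alert] ≈ 0.737; Pr[genuine card theft | fraud alert, ¬cardholder travelling abroad] ≈ 0.955

By total probability over the 4 (cardholder travelling abroad, genuine card theft) configurations:
  P(fraud alert) = 0.02*0.78*0.5 + 0.42*0.78*0.5 + 0.77*0.22*0.5 + 0.87*0.22*0.5
        = 0.007800 + 0.163800 + 0.084700 + 0.095700 = 0.352000
Configurations with genuine card theft contribute 0.259500, so
  P(genuine card theft | fraud alert) = 0.259500 / 0.352000 ≈ 0.737

With the extra evidence:
P(fraud alert | ¬cardholder travelling abroad) = 0.02×0.5 + 0.42×0.5 = 0.010000 + 0.210000 = 0.220000
The genuine card theft-present share is 0.42×0.5 = 0.210000.
P(genuine card theft | fraud alert, ¬cardholder travelling abroad) = 0.210000 / 0.220000 ≈ 0.955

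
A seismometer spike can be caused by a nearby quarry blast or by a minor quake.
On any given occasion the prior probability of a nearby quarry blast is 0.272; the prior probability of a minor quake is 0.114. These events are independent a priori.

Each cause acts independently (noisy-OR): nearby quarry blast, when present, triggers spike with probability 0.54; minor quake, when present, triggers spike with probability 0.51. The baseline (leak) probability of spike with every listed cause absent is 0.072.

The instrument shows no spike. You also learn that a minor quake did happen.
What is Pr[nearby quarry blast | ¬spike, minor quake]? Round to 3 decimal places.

Pr[nearby quarry blast | ¬spike, minor quake] ≈ 0.147

Under noisy-OR, P(spike | causes) = 1 − (1−0.072)·∏(1−qᵢ) over the active causes.
By total probability over both values of nearby quarry blast:
  P(¬spike | minor quake) = 0.45472×0.728 + 0.209171×0.272
        = 0.331036 + 0.056895 = 0.387931
The terms with nearby quarry blast present sum to 0.056895, so
  P(nearby quarry blast | ¬spike, minor quake) = 0.056895 / 0.387931 ≈ 0.147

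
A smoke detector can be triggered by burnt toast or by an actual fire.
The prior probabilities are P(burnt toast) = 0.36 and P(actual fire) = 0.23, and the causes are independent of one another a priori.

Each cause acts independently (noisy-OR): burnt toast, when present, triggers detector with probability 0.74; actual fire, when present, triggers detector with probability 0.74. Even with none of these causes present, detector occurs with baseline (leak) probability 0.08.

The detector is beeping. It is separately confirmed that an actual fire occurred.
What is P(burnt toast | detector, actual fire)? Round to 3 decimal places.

Under noisy-OR, P(detector | causes) = 1 − (1−0.08)·∏(1−qᵢ) over the active causes.
P(detector | actual fire) = 0.7608×0.64 + 0.937808×0.36 = 0.486912 + 0.337611 = 0.824523
Restricting to configurations with burnt toast present: 0.937808×0.36 = 0.337611.
So P(burnt toast | detector, actual fire) = 0.337611/0.824523 ≈ 0.409.

P(burnt toast | detector, actual fire) ≈ 0.409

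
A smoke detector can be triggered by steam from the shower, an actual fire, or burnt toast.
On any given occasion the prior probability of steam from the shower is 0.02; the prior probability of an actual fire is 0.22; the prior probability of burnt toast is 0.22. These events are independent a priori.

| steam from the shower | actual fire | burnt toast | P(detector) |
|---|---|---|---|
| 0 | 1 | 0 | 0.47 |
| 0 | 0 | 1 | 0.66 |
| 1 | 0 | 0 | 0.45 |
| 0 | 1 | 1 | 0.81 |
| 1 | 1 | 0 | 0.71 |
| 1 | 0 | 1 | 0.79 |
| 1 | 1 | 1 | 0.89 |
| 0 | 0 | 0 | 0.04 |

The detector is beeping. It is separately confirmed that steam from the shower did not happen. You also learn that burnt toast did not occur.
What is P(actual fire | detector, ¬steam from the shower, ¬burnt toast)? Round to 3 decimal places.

P(actual fire | detector, ¬steam from the shower, ¬burnt toast) ≈ 0.768

By total probability over both values of actual fire:
  P(detector | ¬steam from the shower, ¬burnt toast) = 0.04·0.78 + 0.47·0.22
        = 0.031200 + 0.103400 = 0.134600
Keeping only the actual fire-present terms gives 0.103400, so
  P(actual fire | detector, ¬steam from the shower, ¬burnt toast) = 0.103400 / 0.134600 ≈ 0.768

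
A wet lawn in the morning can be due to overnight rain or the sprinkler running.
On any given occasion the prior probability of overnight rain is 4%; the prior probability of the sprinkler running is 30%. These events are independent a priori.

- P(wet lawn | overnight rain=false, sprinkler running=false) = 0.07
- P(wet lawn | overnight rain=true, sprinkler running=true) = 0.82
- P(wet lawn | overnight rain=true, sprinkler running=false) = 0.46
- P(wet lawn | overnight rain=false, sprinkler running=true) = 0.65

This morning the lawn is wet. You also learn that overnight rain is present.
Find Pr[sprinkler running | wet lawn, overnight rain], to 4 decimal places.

Pr[sprinkler running | wet lawn, overnight rain] ≈ 0.4331

P(wet lawn | overnight rain) = 0.46·0.7 + 0.82·0.3 = 0.322000 + 0.246000 = 0.568000
Of this, 0.246000 comes from 0.82·0.3 (the sprinkler running=true cases).
Hence the posterior is 0.246000/0.568000 ≈ 0.4331.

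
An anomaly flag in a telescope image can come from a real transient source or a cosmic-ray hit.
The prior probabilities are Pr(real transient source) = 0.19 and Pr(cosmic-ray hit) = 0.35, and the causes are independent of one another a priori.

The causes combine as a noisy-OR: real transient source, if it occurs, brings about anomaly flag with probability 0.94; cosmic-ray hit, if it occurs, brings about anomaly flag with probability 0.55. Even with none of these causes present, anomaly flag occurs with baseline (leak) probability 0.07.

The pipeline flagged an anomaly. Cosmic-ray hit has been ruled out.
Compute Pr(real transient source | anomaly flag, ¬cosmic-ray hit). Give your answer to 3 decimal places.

Under noisy-OR, P(anomaly flag | causes) = 1 − (1−0.07)·∏(1−qᵢ) over the active causes.
By total probability over both values of real transient source:
  P(anomaly flag | ¬cosmic-ray hit) = 0.07×0.81 + 0.9442×0.19
        = 0.056700 + 0.179398 = 0.236098
Keeping only the real transient source-present terms gives 0.179398, so
  P(real transient source | anomaly flag, ¬cosmic-ray hit) = 0.179398 / 0.236098 ≈ 0.760

Pr(real transient source | anomaly flag, ¬cosmic-ray hit) ≈ 0.760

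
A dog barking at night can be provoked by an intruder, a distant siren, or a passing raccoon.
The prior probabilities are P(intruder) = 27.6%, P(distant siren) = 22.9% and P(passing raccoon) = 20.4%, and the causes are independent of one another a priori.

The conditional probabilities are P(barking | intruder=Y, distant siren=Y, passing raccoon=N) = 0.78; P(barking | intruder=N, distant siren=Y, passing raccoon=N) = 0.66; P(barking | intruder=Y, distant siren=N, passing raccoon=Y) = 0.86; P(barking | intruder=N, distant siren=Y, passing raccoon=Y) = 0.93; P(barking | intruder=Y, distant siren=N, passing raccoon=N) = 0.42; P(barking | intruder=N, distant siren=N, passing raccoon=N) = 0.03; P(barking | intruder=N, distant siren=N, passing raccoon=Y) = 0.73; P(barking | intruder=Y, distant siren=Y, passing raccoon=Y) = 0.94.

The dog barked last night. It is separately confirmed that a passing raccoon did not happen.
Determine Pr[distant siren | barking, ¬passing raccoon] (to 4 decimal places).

Pr[distant siren | barking, ¬passing raccoon] ≈ 0.5993

Enumerate the 4 (intruder, distant siren) configurations and weight by the priors:
  P(barking | ¬passing raccoon) = 0.03*0.724*0.771 + 0.66*0.724*0.229 + 0.42*0.276*0.771 + 0.78*0.276*0.229
        = 0.016746 + 0.109425 + 0.089374 + 0.049299 = 0.264844
Configurations with distant siren contribute 0.158724, so
  P(distant siren | barking, ¬passing raccoon) = 0.158724 / 0.264844 ≈ 0.5993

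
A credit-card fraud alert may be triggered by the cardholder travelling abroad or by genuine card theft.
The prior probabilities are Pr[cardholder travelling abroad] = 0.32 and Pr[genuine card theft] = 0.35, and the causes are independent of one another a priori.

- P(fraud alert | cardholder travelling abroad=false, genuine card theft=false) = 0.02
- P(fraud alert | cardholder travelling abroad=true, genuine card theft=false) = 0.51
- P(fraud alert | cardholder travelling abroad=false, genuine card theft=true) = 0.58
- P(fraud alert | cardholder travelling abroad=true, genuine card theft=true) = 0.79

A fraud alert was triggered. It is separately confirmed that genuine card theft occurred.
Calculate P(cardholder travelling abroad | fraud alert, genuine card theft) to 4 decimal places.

By total probability over both values of cardholder travelling abroad:
  P(fraud alert | genuine card theft) = 0.58*0.68 + 0.79*0.32
        = 0.394400 + 0.252800 = 0.647200
The terms with cardholder travelling abroad present sum to 0.252800, so
  P(cardholder travelling abroad | fraud alert, genuine card theft) = 0.252800 / 0.647200 ≈ 0.3906

P(cardholder travelling abroad | fraud alert, genuine card theft) ≈ 0.3906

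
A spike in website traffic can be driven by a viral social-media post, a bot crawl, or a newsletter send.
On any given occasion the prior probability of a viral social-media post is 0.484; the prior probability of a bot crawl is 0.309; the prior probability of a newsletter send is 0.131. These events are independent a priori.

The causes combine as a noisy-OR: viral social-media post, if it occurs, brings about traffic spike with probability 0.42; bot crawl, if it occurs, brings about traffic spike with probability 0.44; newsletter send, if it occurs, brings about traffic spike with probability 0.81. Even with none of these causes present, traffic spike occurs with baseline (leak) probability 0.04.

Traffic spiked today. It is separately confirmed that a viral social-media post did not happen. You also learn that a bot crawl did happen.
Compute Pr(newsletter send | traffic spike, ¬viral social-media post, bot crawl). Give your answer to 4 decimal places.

Pr(newsletter send | traffic spike, ¬viral social-media post, bot crawl) ≈ 0.2264

Under noisy-OR, P(traffic spike | causes) = 1 − (1−0.04)·∏(1−qᵢ) over the active causes.
Sum P(traffic spike|·) weighted by the priors over both values of newsletter send:
  P(traffic spike | ¬viral social-media post, bot crawl) = 0.4624×0.869 + 0.897856×0.131
        = 0.401826 + 0.117619 = 0.519445
The terms with newsletter send present sum to 0.117619, so
  P(newsletter send | traffic spike, ¬viral social-media post, bot crawl) = 0.117619 / 0.519445 ≈ 0.2264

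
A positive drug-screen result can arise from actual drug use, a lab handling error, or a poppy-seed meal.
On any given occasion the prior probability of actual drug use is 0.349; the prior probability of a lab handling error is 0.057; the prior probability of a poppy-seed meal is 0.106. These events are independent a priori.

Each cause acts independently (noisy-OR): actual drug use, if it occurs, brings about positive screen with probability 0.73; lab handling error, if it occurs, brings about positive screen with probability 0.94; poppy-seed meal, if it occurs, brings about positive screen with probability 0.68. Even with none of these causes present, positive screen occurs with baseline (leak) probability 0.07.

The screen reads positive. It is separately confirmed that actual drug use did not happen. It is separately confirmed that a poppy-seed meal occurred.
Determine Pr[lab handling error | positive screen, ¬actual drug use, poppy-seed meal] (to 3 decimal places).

Under noisy-OR, P(positive screen | causes) = 1 − (1−0.07)·∏(1−qᵢ) over the active causes.
By total probability over both values of lab handling error:
  P(positive screen | ¬actual drug use, poppy-seed meal) = 0.7024×0.943 + 0.982144×0.057
        = 0.662363 + 0.055982 = 0.718345
Configurations with lab handling error contribute 0.055982, so
  P(lab handling error | positive screen, ¬actual drug use, poppy-seed meal) = 0.055982 / 0.718345 ≈ 0.078

Pr[lab handling error | positive screen, ¬actual drug use, poppy-seed meal] ≈ 0.078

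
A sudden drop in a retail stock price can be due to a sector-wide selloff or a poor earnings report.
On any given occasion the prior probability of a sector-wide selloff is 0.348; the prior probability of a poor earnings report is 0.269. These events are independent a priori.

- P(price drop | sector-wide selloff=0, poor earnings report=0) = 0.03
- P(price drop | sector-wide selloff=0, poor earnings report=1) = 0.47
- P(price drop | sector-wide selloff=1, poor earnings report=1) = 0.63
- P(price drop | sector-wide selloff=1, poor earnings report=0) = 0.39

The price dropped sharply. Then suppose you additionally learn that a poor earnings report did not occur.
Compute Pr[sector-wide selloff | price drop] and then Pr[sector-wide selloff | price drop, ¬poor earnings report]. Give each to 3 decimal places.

Pr[sector-wide selloff | price drop] ≈ 0.621; Pr[sector-wide selloff | price drop, ¬poor earnings report] ≈ 0.874

Sum P(price drop|·) weighted by the priors over the 4 (sector-wide selloff, poor earnings report) configurations:
  P(price drop) = 0.03×0.652×0.731 + 0.47×0.652×0.269 + 0.39×0.348×0.731 + 0.63×0.348×0.269
        = 0.014298 + 0.082432 + 0.099211 + 0.058976 = 0.254917
Keeping only the sector-wide selloff-present terms gives 0.158187, so
  P(sector-wide selloff | price drop) = 0.158187 / 0.254917 ≈ 0.621

Now condition on the additional information:
By total probability over both values of sector-wide selloff:
  P(price drop | ¬poor earnings report) = 0.03×0.652 + 0.39×0.348
        = 0.019560 + 0.135720 = 0.155280
Keeping only the sector-wide selloff-present terms gives 0.135720, so
  P(sector-wide selloff | price drop, ¬poor earnings report) = 0.135720 / 0.155280 ≈ 0.874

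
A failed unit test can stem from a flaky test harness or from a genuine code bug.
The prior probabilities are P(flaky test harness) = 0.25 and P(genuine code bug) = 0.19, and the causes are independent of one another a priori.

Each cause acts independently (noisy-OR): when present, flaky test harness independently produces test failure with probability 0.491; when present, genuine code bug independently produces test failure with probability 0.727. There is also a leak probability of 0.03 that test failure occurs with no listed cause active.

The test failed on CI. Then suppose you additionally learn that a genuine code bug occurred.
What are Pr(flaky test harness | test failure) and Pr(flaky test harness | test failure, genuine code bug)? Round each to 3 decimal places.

Under noisy-OR, P(test failure | causes) = 1 − (1−0.03)·∏(1−qᵢ) over the active causes.
Enumerate the 4 (flaky test harness, genuine code bug) configurations and weight by the priors:
  P(test failure) = 0.03·0.75·0.81 + 0.73519·0.75·0.19 + 0.50627·0.25·0.81 + 0.865212·0.25·0.19
        = 0.018225 + 0.104765 + 0.102520 + 0.041098 = 0.266608
Configurations with flaky test harness contribute 0.143618, so
  P(flaky test harness | test failure) = 0.143618 / 0.266608 ≈ 0.539

Now also conditioning on genuine code bug=true:
Weight on flaky test harness=true, given the evidence: 0.865212·0.25 = 0.216303
The normalizing constant is 0.73519·0.75 + 0.865212·0.25 = 0.767695
Posterior = 0.216303 / 0.767695 ≈ 0.282

Pr(flaky test harness | test failure) ≈ 0.539; Pr(flaky test harness | test failure, genuine code bug) ≈ 0.282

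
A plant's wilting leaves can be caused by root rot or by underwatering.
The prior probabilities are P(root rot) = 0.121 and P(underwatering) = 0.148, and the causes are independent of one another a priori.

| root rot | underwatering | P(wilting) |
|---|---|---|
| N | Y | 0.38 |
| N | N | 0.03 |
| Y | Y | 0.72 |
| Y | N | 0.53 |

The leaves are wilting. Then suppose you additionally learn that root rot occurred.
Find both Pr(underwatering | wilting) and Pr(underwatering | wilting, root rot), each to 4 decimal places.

Pr(underwatering | wilting) ≈ 0.4470; Pr(underwatering | wilting, root rot) ≈ 0.1909

For the numerator, keep only underwatering=true terms: 0.049435 + 0.012894 = 0.062329
Denominator P(wilting): 0.03×0.879×0.852 + 0.38×0.879×0.148 + 0.53×0.121×0.852 + 0.72×0.121×0.148 = 0.139435
Posterior = 0.062329 / 0.139435 ≈ 0.4470

Now condition on the additional information:
P(wilting | root rot) = 0.53·0.852 + 0.72·0.148 = 0.451560 + 0.106560 = 0.558120
Of this, 0.106560 comes from 0.72·0.148 (the underwatering=true cases).
So P(underwatering | wilting, root rot) = 0.106560/0.558120 ≈ 0.1909.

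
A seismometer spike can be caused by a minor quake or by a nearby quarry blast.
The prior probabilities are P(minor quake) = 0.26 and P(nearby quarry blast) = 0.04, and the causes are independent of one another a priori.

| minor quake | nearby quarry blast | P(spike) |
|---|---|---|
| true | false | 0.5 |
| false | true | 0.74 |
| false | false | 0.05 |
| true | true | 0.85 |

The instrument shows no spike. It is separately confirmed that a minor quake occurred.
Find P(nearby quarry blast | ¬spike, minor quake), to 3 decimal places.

Enumerate both values of nearby quarry blast and weight by the priors:
  P(¬spike | minor quake) = 0.5·0.96 + 0.15·0.04
        = 0.480000 + 0.006000 = 0.486000
Configurations with nearby quarry blast contribute 0.006000, so
  P(nearby quarry blast | ¬spike, minor quake) = 0.006000 / 0.486000 ≈ 0.012

P(nearby quarry blast | ¬spike, minor quake) ≈ 0.012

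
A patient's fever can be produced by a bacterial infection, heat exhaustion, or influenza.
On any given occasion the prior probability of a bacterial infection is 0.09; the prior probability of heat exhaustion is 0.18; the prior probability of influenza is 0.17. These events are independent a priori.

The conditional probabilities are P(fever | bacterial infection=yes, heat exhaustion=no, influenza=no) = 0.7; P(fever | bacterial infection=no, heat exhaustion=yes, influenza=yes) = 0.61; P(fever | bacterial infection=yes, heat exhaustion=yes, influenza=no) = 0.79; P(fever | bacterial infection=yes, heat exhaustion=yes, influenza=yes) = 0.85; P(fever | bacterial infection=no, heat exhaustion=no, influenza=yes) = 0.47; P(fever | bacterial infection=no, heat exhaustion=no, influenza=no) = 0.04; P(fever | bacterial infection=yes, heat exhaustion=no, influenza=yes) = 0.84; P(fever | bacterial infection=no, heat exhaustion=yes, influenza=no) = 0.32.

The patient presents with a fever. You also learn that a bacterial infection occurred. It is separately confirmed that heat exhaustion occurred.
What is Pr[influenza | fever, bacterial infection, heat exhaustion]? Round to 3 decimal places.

By total probability over both values of influenza:
  P(fever | bacterial infection, heat exhaustion) = 0.79×0.83 + 0.85×0.17
        = 0.655700 + 0.144500 = 0.800200
The terms with influenza present sum to 0.144500, so
  P(influenza | fever, bacterial infection, heat exhaustion) = 0.144500 / 0.800200 ≈ 0.181

Pr[influenza | fever, bacterial infection, heat exhaustion] ≈ 0.181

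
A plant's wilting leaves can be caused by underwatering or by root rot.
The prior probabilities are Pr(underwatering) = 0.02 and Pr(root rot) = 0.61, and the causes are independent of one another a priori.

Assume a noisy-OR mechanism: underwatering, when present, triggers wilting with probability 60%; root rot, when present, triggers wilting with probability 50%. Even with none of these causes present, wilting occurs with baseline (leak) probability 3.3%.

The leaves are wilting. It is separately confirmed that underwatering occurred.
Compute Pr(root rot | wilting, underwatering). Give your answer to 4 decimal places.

Under noisy-OR, P(wilting | causes) = 1 − (1−0.033)·∏(1−qᵢ) over the active causes.
Numerator (weight on configurations with root rot): 0.8066*0.61 = 0.492026
The normalizing constant is 0.6132*0.39 + 0.8066*0.61 = 0.731174
Posterior = 0.492026 / 0.731174 ≈ 0.6729

Pr(root rot | wilting, underwatering) ≈ 0.6729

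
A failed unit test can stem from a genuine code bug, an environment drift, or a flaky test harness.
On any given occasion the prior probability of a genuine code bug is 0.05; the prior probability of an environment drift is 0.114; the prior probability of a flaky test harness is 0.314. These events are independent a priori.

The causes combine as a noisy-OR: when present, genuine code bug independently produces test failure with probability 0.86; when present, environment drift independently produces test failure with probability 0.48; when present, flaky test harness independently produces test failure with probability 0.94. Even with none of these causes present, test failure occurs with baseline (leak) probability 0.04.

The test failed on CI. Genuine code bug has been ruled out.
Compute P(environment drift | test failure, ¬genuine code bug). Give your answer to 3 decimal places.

P(environment drift | test failure, ¬genuine code bug) ≈ 0.205

Under noisy-OR, P(test failure | causes) = 1 − (1−0.04)·∏(1−qᵢ) over the active causes.
Enumerate the 4 (environment drift, flaky test harness) configurations and weight by the priors:
  P(test failure | ¬genuine code bug) = 0.04×0.886×0.686 + 0.9424×0.886×0.314 + 0.5008×0.114×0.686 + 0.970048×0.114×0.314
        = 0.024312 + 0.262179 + 0.039165 + 0.034724 = 0.360380
The terms with environment drift present sum to 0.073889, so
  P(environment drift | test failure, ¬genuine code bug) = 0.073889 / 0.360380 ≈ 0.205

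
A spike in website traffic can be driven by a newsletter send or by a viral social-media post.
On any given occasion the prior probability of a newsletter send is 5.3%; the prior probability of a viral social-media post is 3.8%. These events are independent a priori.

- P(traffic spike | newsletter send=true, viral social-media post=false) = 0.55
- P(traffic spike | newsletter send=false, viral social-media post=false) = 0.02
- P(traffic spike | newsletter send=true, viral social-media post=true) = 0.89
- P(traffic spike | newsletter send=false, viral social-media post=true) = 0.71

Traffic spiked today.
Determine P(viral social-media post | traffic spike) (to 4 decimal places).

P(traffic spike) = 0.02×0.947×0.962 + 0.71×0.947×0.038 + 0.55×0.053×0.962 + 0.89×0.053×0.038 = 0.018220 + 0.025550 + 0.028042 + 0.001792 = 0.073604
Restricting to configurations with viral social-media post present: 0.025550 + 0.001792 = 0.027342.
P(viral social-media post | traffic spike) = 0.027342 / 0.073604 ≈ 0.3715

P(viral social-media post | traffic spike) ≈ 0.3715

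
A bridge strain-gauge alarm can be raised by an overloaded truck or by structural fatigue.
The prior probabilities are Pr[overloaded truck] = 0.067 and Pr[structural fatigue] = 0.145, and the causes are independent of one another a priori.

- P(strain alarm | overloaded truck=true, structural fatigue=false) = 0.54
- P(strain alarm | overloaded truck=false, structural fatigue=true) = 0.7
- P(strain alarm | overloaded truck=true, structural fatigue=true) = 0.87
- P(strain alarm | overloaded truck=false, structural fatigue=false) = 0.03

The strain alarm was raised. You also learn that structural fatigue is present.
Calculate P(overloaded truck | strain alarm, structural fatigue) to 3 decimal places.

By total probability over both values of overloaded truck:
  P(strain alarm | structural fatigue) = 0.7*0.933 + 0.87*0.067
        = 0.653100 + 0.058290 = 0.711390
Configurations with overloaded truck contribute 0.058290, so
  P(overloaded truck | strain alarm, structural fatigue) = 0.058290 / 0.711390 ≈ 0.082

P(overloaded truck | strain alarm, structural fatigue) ≈ 0.082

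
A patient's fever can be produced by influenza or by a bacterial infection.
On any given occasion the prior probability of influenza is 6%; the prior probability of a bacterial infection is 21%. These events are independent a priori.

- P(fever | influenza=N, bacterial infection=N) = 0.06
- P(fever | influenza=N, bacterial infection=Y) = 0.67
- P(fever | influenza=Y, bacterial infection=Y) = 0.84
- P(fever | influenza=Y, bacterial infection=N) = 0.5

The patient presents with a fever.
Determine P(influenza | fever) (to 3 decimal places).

By total probability over the 4 (influenza, bacterial infection) configurations:
  P(fever) = 0.06×0.94×0.79 + 0.67×0.94×0.21 + 0.5×0.06×0.79 + 0.84×0.06×0.21
        = 0.044556 + 0.132258 + 0.023700 + 0.010584 = 0.211098
Configurations with influenza contribute 0.034284, so
  P(influenza | fever) = 0.034284 / 0.211098 ≈ 0.162

P(influenza | fever) ≈ 0.162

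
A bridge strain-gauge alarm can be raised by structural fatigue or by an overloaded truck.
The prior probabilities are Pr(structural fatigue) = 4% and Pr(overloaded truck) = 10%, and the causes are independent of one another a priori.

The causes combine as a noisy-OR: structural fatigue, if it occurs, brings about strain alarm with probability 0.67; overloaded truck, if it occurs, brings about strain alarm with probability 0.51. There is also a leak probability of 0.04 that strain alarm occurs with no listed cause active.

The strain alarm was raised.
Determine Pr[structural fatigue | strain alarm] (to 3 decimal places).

Under noisy-OR, P(strain alarm | causes) = 1 − (1−0.04)·∏(1−qᵢ) over the active causes.
P(strain alarm) = 0.04·0.96·0.9 + 0.5296·0.96·0.1 + 0.6832·0.04·0.9 + 0.844768·0.04·0.1 = 0.034560 + 0.050842 + 0.024595 + 0.003379 = 0.113376
Restricting to configurations with structural fatigue present: 0.024595 + 0.003379 = 0.027974.
P(structural fatigue | strain alarm) = 0.027974 / 0.113376 ≈ 0.247

Pr[structural fatigue | strain alarm] ≈ 0.247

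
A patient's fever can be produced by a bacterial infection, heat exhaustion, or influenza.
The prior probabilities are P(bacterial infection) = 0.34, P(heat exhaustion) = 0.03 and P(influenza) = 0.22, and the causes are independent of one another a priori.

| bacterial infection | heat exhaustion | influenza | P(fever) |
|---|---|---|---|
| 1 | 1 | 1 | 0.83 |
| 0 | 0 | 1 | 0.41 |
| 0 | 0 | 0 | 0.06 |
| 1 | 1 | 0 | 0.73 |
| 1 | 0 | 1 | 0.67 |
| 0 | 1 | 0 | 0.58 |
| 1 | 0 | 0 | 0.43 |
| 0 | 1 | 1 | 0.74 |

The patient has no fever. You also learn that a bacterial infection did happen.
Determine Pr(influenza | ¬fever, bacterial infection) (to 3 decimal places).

Pr(influenza | ¬fever, bacterial infection) ≈ 0.141

P(¬fever | bacterial infection) = 0.57·0.97·0.78 + 0.33·0.97·0.22 + 0.27·0.03·0.78 + 0.17·0.03·0.22 = 0.431262 + 0.070422 + 0.006318 + 0.001122 = 0.509124
The influenza-present share is 0.070422 + 0.001122 = 0.071544.
P(influenza | ¬fever, bacterial infection) = 0.071544 / 0.509124 ≈ 0.141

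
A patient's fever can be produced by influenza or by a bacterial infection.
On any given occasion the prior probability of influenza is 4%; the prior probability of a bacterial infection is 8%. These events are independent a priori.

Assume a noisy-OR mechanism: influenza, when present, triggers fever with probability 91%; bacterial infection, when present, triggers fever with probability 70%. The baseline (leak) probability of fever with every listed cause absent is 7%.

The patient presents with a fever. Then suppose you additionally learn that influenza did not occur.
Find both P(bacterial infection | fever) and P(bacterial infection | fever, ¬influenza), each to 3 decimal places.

Under noisy-OR, P(fever | causes) = 1 − (1−0.07)·∏(1−qᵢ) over the active causes.
Sum P(fever|·) weighted by the priors over the 4 (influenza, bacterial infection) configurations:
  P(fever) = 0.07×0.96×0.92 + 0.721×0.96×0.08 + 0.9163×0.04×0.92 + 0.97489×0.04×0.08
        = 0.061824 + 0.055373 + 0.033720 + 0.003120 = 0.154037
The terms with bacterial infection present sum to 0.058493, so
  P(bacterial infection | fever) = 0.058493 / 0.154037 ≈ 0.380

Now condition on the additional information:
P(fever | ¬influenza) = 0.07×0.92 + 0.721×0.08 = 0.064400 + 0.057680 = 0.122080
Restricting to configurations with bacterial infection present: 0.721×0.08 = 0.057680.
Hence the posterior is 0.057680/0.122080 ≈ 0.472.

P(bacterial infection | fever) ≈ 0.380; P(bacterial infection | fever, ¬influenza) ≈ 0.472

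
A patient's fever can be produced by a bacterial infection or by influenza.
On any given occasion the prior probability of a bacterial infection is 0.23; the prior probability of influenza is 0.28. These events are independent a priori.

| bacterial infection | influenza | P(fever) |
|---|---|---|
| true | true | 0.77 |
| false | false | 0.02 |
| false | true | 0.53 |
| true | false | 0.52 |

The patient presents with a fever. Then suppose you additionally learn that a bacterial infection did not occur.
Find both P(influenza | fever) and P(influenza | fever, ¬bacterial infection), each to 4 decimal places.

Sum P(fever|·) weighted by the priors over the 4 (bacterial infection, influenza) configurations:
  P(fever) = 0.02×0.77×0.72 + 0.53×0.77×0.28 + 0.52×0.23×0.72 + 0.77×0.23×0.28
        = 0.011088 + 0.114268 + 0.086112 + 0.049588 = 0.261056
Configurations with influenza contribute 0.163856, so
  P(influenza | fever) = 0.163856 / 0.261056 ≈ 0.6277

Now condition on the additional information:
For the numerator, keep only influenza=true terms: 0.53×0.28 = 0.148400
Denominator P(fever | ¬bacterial infection): 0.02×0.72 + 0.53×0.28 = 0.162800
P(influenza | fever, ¬bacterial infection) = 0.148400/0.162800 ≈ 0.9115
With bacterial infection excluded, influenza must carry more of the explanatory weight for the fever.

P(influenza | fever) ≈ 0.6277; P(influenza | fever, ¬bacterial infection) ≈ 0.9115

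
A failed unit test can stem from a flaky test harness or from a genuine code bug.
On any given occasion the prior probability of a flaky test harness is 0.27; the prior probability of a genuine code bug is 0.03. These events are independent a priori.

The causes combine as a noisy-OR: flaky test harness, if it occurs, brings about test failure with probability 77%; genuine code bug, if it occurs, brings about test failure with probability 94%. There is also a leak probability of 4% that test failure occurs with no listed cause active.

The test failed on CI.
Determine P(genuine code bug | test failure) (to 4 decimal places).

Under noisy-OR, P(test failure | causes) = 1 − (1−0.04)·∏(1−qᵢ) over the active causes.
P(test failure) = 0.04·0.73·0.97 + 0.9424·0.73·0.03 + 0.7792·0.27·0.97 + 0.986752·0.27·0.03 = 0.028324 + 0.020639 + 0.204072 + 0.007993 = 0.261028
The genuine code bug-present share is 0.020639 + 0.007993 = 0.028632.
Hence the posterior is 0.028632/0.261028 ≈ 0.1097.

P(genuine code bug | test failure) ≈ 0.1097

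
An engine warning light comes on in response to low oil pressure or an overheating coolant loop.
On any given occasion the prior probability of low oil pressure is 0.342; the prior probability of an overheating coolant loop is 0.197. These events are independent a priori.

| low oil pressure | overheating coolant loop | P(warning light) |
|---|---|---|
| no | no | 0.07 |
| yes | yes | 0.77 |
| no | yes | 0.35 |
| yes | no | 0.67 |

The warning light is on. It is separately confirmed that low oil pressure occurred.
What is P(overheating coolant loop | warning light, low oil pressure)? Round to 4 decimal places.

Numerator (weight on configurations with overheating coolant loop): 0.77·0.197 = 0.151690
Normalizer over all consistent configurations: 0.67·0.803 + 0.77·0.197 = 0.689700
Posterior = 0.151690 / 0.689700 ≈ 0.2199

P(overheating coolant loop | warning light, low oil pressure) ≈ 0.2199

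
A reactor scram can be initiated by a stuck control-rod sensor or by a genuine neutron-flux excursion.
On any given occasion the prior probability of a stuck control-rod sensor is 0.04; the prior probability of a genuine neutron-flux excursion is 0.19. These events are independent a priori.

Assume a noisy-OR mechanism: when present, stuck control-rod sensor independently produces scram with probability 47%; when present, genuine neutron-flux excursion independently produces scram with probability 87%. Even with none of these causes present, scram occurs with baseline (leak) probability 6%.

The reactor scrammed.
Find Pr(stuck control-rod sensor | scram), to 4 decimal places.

Pr(stuck control-rod sensor | scram) ≈ 0.1015

Under noisy-OR, P(scram | causes) = 1 − (1−0.06)·∏(1−qᵢ) over the active causes.
P(scram) = 0.06×0.96×0.81 + 0.8778×0.96×0.19 + 0.5018×0.04×0.81 + 0.935234×0.04×0.19 = 0.046656 + 0.160111 + 0.016258 + 0.007108 = 0.230133
The stuck control-rod sensor-present share is 0.016258 + 0.007108 = 0.023366.
P(stuck control-rod sensor | scram) = 0.023366 / 0.230133 ≈ 0.1015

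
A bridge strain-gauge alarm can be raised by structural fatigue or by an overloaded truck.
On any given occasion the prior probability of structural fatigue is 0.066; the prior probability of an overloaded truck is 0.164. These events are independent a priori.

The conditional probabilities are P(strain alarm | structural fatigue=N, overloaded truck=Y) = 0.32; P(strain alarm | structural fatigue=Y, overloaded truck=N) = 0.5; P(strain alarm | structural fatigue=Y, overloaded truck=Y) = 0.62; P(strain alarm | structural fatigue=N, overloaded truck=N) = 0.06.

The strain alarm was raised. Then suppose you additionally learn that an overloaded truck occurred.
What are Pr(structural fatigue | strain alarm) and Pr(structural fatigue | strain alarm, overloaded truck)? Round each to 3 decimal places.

Pr(structural fatigue | strain alarm) ≈ 0.264; Pr(structural fatigue | strain alarm, overloaded truck) ≈ 0.120

P(strain alarm) = 0.06*0.934*0.836 + 0.32*0.934*0.164 + 0.5*0.066*0.836 + 0.62*0.066*0.164 = 0.046849 + 0.049016 + 0.027588 + 0.006711 = 0.130164
The structural fatigue-present share is 0.027588 + 0.006711 = 0.034299.
Hence the posterior is 0.034299/0.130164 ≈ 0.264.

Now also conditioning on overloaded truck=true:
P(strain alarm | overloaded truck) = 0.32×0.934 + 0.62×0.066 = 0.298880 + 0.040920 = 0.339800
Restricting to configurations with structural fatigue present: 0.62×0.066 = 0.040920.
So P(structural fatigue | strain alarm, overloaded truck) = 0.040920/0.339800 ≈ 0.120.
Conditioning on overloaded truck lowers the posterior on structural fatigue: the classic explaining-away effect in a common-effect structure.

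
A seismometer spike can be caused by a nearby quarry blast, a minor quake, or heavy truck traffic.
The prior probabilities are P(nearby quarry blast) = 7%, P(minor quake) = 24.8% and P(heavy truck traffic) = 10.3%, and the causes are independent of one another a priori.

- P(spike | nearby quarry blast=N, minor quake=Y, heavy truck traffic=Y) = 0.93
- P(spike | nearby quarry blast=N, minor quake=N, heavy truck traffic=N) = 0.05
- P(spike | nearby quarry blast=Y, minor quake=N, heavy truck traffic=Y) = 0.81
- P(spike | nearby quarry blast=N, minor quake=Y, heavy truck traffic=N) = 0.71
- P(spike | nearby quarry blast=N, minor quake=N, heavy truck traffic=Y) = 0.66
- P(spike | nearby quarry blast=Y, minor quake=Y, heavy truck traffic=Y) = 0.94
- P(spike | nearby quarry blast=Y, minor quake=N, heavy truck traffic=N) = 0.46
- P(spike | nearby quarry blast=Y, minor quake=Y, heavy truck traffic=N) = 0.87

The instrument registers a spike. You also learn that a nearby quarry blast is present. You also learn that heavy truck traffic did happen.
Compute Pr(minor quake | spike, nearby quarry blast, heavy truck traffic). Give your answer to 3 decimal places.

P(spike | nearby quarry blast, heavy truck traffic) = 0.81×0.752 + 0.94×0.248 = 0.609120 + 0.233120 = 0.842240
Restricting to configurations with minor quake present: 0.94×0.248 = 0.233120.
Hence the posterior is 0.233120/0.842240 ≈ 0.277.

Pr(minor quake | spike, nearby quarry blast, heavy truck traffic) ≈ 0.277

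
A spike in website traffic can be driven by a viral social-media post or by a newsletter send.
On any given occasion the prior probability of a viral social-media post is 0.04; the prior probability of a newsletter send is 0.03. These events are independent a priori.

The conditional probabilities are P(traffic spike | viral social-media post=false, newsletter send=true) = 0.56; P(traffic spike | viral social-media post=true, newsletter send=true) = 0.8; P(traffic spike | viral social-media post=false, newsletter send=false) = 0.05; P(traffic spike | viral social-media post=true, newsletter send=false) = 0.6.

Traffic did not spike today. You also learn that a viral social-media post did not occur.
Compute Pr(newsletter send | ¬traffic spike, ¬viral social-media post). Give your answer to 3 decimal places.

Pr(newsletter send | ¬traffic spike, ¬viral social-media post) ≈ 0.014

P(¬traffic spike | ¬viral social-media post) = 0.95×0.97 + 0.44×0.03 = 0.921500 + 0.013200 = 0.934700
The newsletter send-present share is 0.44×0.03 = 0.013200.
P(newsletter send | ¬traffic spike, ¬viral social-media post) = 0.013200 / 0.934700 ≈ 0.014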